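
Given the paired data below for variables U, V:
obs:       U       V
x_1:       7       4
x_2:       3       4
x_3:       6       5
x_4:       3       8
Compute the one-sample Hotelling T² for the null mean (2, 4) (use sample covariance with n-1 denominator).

Step 1 — sample mean vector:
  mean(U) = (7 + 3 + 6 + 3) / 4 = 19/4 = 4.75
  mean(V) = (4 + 4 + 5 + 8) / 4 = 21/4 = 5.25
  x̄ = (4.75, 5.25),  deviation x̄ - mu_0 = (4.75, 5.25) - (2, 4) = (2.75, 1.25).

Step 2 — sample covariance matrix, S[i,j] = (1/(n-1)) · Σ_k (x_{k,i} - mean_i) · (x_{k,j} - mean_j), divisor n-1 = 3:
  S[U,U] = ((2.25)·(2.25) + (-1.75)·(-1.75) + (1.25)·(1.25) + (-1.75)·(-1.75)) / 3 = 12.75/3 = 4.25
  S[U,V] = ((2.25)·(-1.25) + (-1.75)·(-1.25) + (1.25)·(-0.25) + (-1.75)·(2.75)) / 3 = -5.75/3 = -1.9167
  S[V,V] = ((-1.25)·(-1.25) + (-1.25)·(-1.25) + (-0.25)·(-0.25) + (2.75)·(2.75)) / 3 = 10.75/3 = 3.5833
  S = [[4.25, -1.9167],
 [-1.9167, 3.5833]].

Step 3 — invert S. det(S) = 4.25·3.5833 - (-1.9167)² = 11.5556.
  S^{-1} = (1/det) · [[d, -b], [-b, a]] = [[0.3101, 0.1659],
 [0.1659, 0.3678]].

Step 4 — quadratic form (x̄ - mu_0)^T · S^{-1} · (x̄ - mu_0):
  S^{-1} · (x̄ - mu_0) = (1.0601, 0.9159),
  (x̄ - mu_0)^T · [...] = (2.75)·(1.0601) + (1.25)·(0.9159) = 4.0601.

Step 5 — scale by n: T² = 4 · 4.0601 = 16.2404.

T² ≈ 16.2404


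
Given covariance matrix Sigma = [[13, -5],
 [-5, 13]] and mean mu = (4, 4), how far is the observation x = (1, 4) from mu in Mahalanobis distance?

Step 1 — centre the observation: (x - mu) = (-3, 0).

Step 2 — invert Sigma. det(Sigma) = 13·13 - (-5)² = 144.
  Sigma^{-1} = (1/det) · [[d, -b], [-b, a]] = [[0.0903, 0.0347],
 [0.0347, 0.0903]].

Step 3 — form the quadratic (x - mu)^T · Sigma^{-1} · (x - mu):
  Sigma^{-1} · (x - mu) = (-0.2708, -0.1042).
  (x - mu)^T · [Sigma^{-1} · (x - mu)] = (-3)·(-0.2708) + (0)·(-0.1042) = 0.8125.

Step 4 — take square root: d = √(0.8125) ≈ 0.9014.

d(x, mu) = √(0.8125) ≈ 0.9014


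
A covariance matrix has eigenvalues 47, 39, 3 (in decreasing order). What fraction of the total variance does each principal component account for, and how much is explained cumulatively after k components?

Step 1 — total variance = trace(Sigma) = Σ λ_i = 47 + 39 + 3 = 89.

Step 2 — fraction explained by component i = λ_i / Σ λ:
  PC1: 47/89 = 0.5281
  PC2: 39/89 = 0.4382
  PC3: 3/89 = 0.0337

Step 3 — cumulative fraction after k components = (λ_1 + ... + λ_k) / Σ λ:
  k = 1: 47/89 = 0.5281
  k = 2: (47 + 39)/89 = 86/89 = 0.9663
  k = 3: (47 + 39 + 3)/89 = 89/89 = 1

Summary (fraction, with percent):

explained: PC1 0.5281 (52.81%), PC2 0.4382 (43.82%), PC3 0.0337 (3.37%);  cumulative: 0.5281, 0.9663, 1


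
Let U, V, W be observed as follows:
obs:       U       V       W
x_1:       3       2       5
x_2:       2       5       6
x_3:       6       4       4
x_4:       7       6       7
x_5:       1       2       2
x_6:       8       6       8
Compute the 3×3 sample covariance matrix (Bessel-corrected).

Step 1 — column means:
  mean(U) = (3 + 2 + 6 + 7 + 1 + 8) / 6 = 27/6 = 4.5
  mean(V) = (2 + 5 + 4 + 6 + 2 + 6) / 6 = 25/6 = 4.1667
  mean(W) = (5 + 6 + 4 + 7 + 2 + 8) / 6 = 32/6 = 5.3333

Step 2 — sample covariance S[i,j] = (1/(n-1)) · Σ_k (x_{k,i} - mean_i) · (x_{k,j} - mean_j), with n-1 = 5.
  S[U,U] = ((-1.5)·(-1.5) + (-2.5)·(-2.5) + (1.5)·(1.5) + (2.5)·(2.5) + (-3.5)·(-3.5) + (3.5)·(3.5)) / 5 = 41.5/5 = 8.3
  S[U,V] = ((-1.5)·(-2.1667) + (-2.5)·(0.8333) + (1.5)·(-0.1667) + (2.5)·(1.8333) + (-3.5)·(-2.1667) + (3.5)·(1.8333)) / 5 = 19.5/5 = 3.9
  S[U,W] = ((-1.5)·(-0.3333) + (-2.5)·(0.6667) + (1.5)·(-1.3333) + (2.5)·(1.6667) + (-3.5)·(-3.3333) + (3.5)·(2.6667)) / 5 = 22/5 = 4.4
  S[V,V] = ((-2.1667)·(-2.1667) + (0.8333)·(0.8333) + (-0.1667)·(-0.1667) + (1.8333)·(1.8333) + (-2.1667)·(-2.1667) + (1.8333)·(1.8333)) / 5 = 16.8333/5 = 3.3667
  S[V,W] = ((-2.1667)·(-0.3333) + (0.8333)·(0.6667) + (-0.1667)·(-1.3333) + (1.8333)·(1.6667) + (-2.1667)·(-3.3333) + (1.8333)·(2.6667)) / 5 = 16.6667/5 = 3.3333
  S[W,W] = ((-0.3333)·(-0.3333) + (0.6667)·(0.6667) + (-1.3333)·(-1.3333) + (1.6667)·(1.6667) + (-3.3333)·(-3.3333) + (2.6667)·(2.6667)) / 5 = 23.3333/5 = 4.6667

S is symmetric (S[j,i] = S[i,j]). Assembling:

S = [[8.3, 3.9, 4.4],
 [3.9, 3.3667, 3.3333],
 [4.4, 3.3333, 4.6667]]


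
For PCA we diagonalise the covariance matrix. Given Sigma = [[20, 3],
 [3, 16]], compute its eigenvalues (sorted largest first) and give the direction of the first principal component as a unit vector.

Step 1 — characteristic polynomial of 2×2 Sigma:
  det(Sigma - λI) = λ² - trace · λ + det = 0.
  trace = 20 + 16 = 36, det = 20·16 - (3)² = 311.
Step 2 — discriminant:
  Δ = trace² - 4·det = 1296 - 1244 = 52.
Step 3 — eigenvalues:
  λ = (trace ± √Δ)/2 = (36 ± 7.2111)/2,
  λ_1 = 21.6056,  λ_2 = 14.3944.

Step 4 — unit eigenvector for λ_1: solve (Sigma - λ_1 I)v = 0. First row:
  (20 - 21.6056)·v_x + (3)·v_y = 0, i.e. (-1.6056)·v_x + (3)·v_y = 0,
  so v ∝ (b, λ_1 - a) = (3, 1.6056) = u.
  ||u|| = √((3)² + (1.6056)²) = √(11.5778) ≈ 3.4026,
  v_1 = u/||u|| ≈ (0.8817, 0.4719) (||v_1|| = 1).

λ_1 = 21.6056,  λ_2 = 14.3944;  v_1 ≈ (0.8817, 0.4719)


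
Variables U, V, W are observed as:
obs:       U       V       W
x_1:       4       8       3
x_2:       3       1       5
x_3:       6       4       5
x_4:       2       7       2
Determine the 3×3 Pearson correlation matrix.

Step 1 — column means:
  mean(U) = (4 + 3 + 6 + 2) / 4 = 15/4 = 3.75
  mean(V) = (8 + 1 + 4 + 7) / 4 = 20/4 = 5
  mean(W) = (3 + 5 + 5 + 2) / 4 = 15/4 = 3.75

Step 2 — sample variances and covariances s[i,j] = (1/(n-1)) · Σ_k (x_{k,i} - mean_i) · (x_{k,j} - mean_j), with n-1 = 3:
  s[U,U] = ((0.25)·(0.25) + (-0.75)·(-0.75) + (2.25)·(2.25) + (-1.75)·(-1.75)) / 3 = 8.75/3 = 2.9167
  s[U,V] = ((0.25)·(3) + (-0.75)·(-4) + (2.25)·(-1) + (-1.75)·(2)) / 3 = -2/3 = -0.6667
  s[U,W] = ((0.25)·(-0.75) + (-0.75)·(1.25) + (2.25)·(1.25) + (-1.75)·(-1.75)) / 3 = 4.75/3 = 1.5833
  s[V,V] = ((3)·(3) + (-4)·(-4) + (-1)·(-1) + (2)·(2)) / 3 = 30/3 = 10
  s[V,W] = ((3)·(-0.75) + (-4)·(1.25) + (-1)·(1.25) + (2)·(-1.75)) / 3 = -12/3 = -4
  s[W,W] = ((-0.75)·(-0.75) + (1.25)·(1.25) + (1.25)·(1.25) + (-1.75)·(-1.75)) / 3 = 6.75/3 = 2.25
  Sample standard deviations s_i = √(s[i,i]):
  s(U) = √(2.9167) = 1.7078
  s(V) = √(10) = 3.1623
  s(W) = √(2.25) = 1.5

Step 3 — r_{ij} = s_{ij} / (s_i · s_j):
  r[U,U] = 1 (diagonal).
  r[U,V] = -0.6667 / (1.7078 · 3.1623) = -0.6667 / 5.4006 = -0.1234
  r[U,W] = 1.5833 / (1.7078 · 1.5) = 1.5833 / 2.5617 = 0.6181
  r[V,V] = 1 (diagonal).
  r[V,W] = -4 / (3.1623 · 1.5) = -4 / 4.7434 = -0.8433
  r[W,W] = 1 (diagonal).

R is symmetric with unit diagonal. Assembling:

R = [[1, -0.1234, 0.6181],
 [-0.1234, 1, -0.8433],
 [0.6181, -0.8433, 1]]


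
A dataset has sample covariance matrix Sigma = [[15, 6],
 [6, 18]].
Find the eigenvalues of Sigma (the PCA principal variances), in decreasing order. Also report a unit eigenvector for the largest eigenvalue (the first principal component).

Step 1 — characteristic polynomial of 2×2 Sigma:
  det(Sigma - λI) = λ² - trace · λ + det = 0.
  trace = 15 + 18 = 33, det = 15·18 - (6)² = 234.
Step 2 — discriminant:
  Δ = trace² - 4·det = 1089 - 936 = 153.
Step 3 — eigenvalues:
  λ = (trace ± √Δ)/2 = (33 ± 12.3693)/2,
  λ_1 = 22.6847,  λ_2 = 10.3153.

Step 4 — unit eigenvector for λ_1: solve (Sigma - λ_1 I)v = 0. First row:
  (15 - 22.6847)·v_x + (6)·v_y = 0, i.e. (-7.6847)·v_x + (6)·v_y = 0,
  so v ∝ (b, λ_1 - a) = (6, 7.6847) = u.
  ||u|| = √((6)² + (7.6847)²) = √(95.054) ≈ 9.7496,
  v_1 = u/||u|| ≈ (0.6154, 0.7882) (||v_1|| = 1).

λ_1 = 22.6847,  λ_2 = 10.3153;  v_1 ≈ (0.6154, 0.7882)


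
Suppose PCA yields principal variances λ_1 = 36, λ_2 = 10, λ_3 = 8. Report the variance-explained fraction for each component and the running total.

Step 1 — total variance = trace(Sigma) = Σ λ_i = 36 + 10 + 8 = 54.

Step 2 — fraction explained by component i = λ_i / Σ λ:
  PC1: 36/54 = 0.6667
  PC2: 10/54 = 0.1852
  PC3: 8/54 = 0.1481

Step 3 — cumulative fraction after k components = (λ_1 + ... + λ_k) / Σ λ:
  k = 1: 36/54 = 0.6667
  k = 2: (36 + 10)/54 = 46/54 = 0.8519
  k = 3: (36 + 10 + 8)/54 = 54/54 = 1

Summary (fraction, with percent):

explained: PC1 0.6667 (66.67%), PC2 0.1852 (18.52%), PC3 0.1481 (14.81%);  cumulative: 0.6667, 0.8519, 1


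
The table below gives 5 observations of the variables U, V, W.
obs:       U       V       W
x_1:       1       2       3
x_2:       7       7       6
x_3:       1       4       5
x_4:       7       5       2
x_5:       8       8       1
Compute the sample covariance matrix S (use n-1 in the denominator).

Step 1 — column means:
  mean(U) = (1 + 7 + 1 + 7 + 8) / 5 = 24/5 = 4.8
  mean(V) = (2 + 7 + 4 + 5 + 8) / 5 = 26/5 = 5.2
  mean(W) = (3 + 6 + 5 + 2 + 1) / 5 = 17/5 = 3.4

Step 2 — sample covariance S[i,j] = (1/(n-1)) · Σ_k (x_{k,i} - mean_i) · (x_{k,j} - mean_j), with n-1 = 4.
  S[U,U] = ((-3.8)·(-3.8) + (2.2)·(2.2) + (-3.8)·(-3.8) + (2.2)·(2.2) + (3.2)·(3.2)) / 4 = 48.8/4 = 12.2
  S[U,V] = ((-3.8)·(-3.2) + (2.2)·(1.8) + (-3.8)·(-1.2) + (2.2)·(-0.2) + (3.2)·(2.8)) / 4 = 29.2/4 = 7.3
  S[U,W] = ((-3.8)·(-0.4) + (2.2)·(2.6) + (-3.8)·(1.6) + (2.2)·(-1.4) + (3.2)·(-2.4)) / 4 = -9.6/4 = -2.4
  S[V,V] = ((-3.2)·(-3.2) + (1.8)·(1.8) + (-1.2)·(-1.2) + (-0.2)·(-0.2) + (2.8)·(2.8)) / 4 = 22.8/4 = 5.7
  S[V,W] = ((-3.2)·(-0.4) + (1.8)·(2.6) + (-1.2)·(1.6) + (-0.2)·(-1.4) + (2.8)·(-2.4)) / 4 = -2.4/4 = -0.6
  S[W,W] = ((-0.4)·(-0.4) + (2.6)·(2.6) + (1.6)·(1.6) + (-1.4)·(-1.4) + (-2.4)·(-2.4)) / 4 = 17.2/4 = 4.3

S is symmetric (S[j,i] = S[i,j]). Assembling:

S = [[12.2, 7.3, -2.4],
 [7.3, 5.7, -0.6],
 [-2.4, -0.6, 4.3]]


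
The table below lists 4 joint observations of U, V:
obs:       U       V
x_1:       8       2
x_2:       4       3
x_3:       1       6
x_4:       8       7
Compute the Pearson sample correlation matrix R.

Step 1 — column means:
  mean(U) = (8 + 4 + 1 + 8) / 4 = 21/4 = 5.25
  mean(V) = (2 + 3 + 6 + 7) / 4 = 18/4 = 4.5

Step 2 — sample variances and covariances s[i,j] = (1/(n-1)) · Σ_k (x_{k,i} - mean_i) · (x_{k,j} - mean_j), with n-1 = 3:
  s[U,U] = ((2.75)·(2.75) + (-1.25)·(-1.25) + (-4.25)·(-4.25) + (2.75)·(2.75)) / 3 = 34.75/3 = 11.5833
  s[U,V] = ((2.75)·(-2.5) + (-1.25)·(-1.5) + (-4.25)·(1.5) + (2.75)·(2.5)) / 3 = -4.5/3 = -1.5
  s[V,V] = ((-2.5)·(-2.5) + (-1.5)·(-1.5) + (1.5)·(1.5) + (2.5)·(2.5)) / 3 = 17/3 = 5.6667
  Sample standard deviations s_i = √(s[i,i]):
  s(U) = √(11.5833) = 3.4034
  s(V) = √(5.6667) = 2.3805

Step 3 — r_{ij} = s_{ij} / (s_i · s_j):
  r[U,U] = 1 (diagonal).
  r[U,V] = -1.5 / (3.4034 · 2.3805) = -1.5 / 8.1018 = -0.1851
  r[V,V] = 1 (diagonal).

R is symmetric with unit diagonal. Assembling:

R = [[1, -0.1851],
 [-0.1851, 1]]


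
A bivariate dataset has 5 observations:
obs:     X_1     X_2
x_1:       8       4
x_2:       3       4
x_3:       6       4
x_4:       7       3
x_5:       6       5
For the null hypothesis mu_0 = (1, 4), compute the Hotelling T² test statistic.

Step 1 — sample mean vector:
  mean(X_1) = (8 + 3 + 6 + 7 + 6) / 5 = 30/5 = 6
  mean(X_2) = (4 + 4 + 4 + 3 + 5) / 5 = 20/5 = 4
  x̄ = (6, 4),  deviation x̄ - mu_0 = (6, 4) - (1, 4) = (5, 0).

Step 2 — sample covariance matrix, S[i,j] = (1/(n-1)) · Σ_k (x_{k,i} - mean_i) · (x_{k,j} - mean_j), divisor n-1 = 4:
  S[X_1,X_1] = ((2)·(2) + (-3)·(-3) + (0)·(0) + (1)·(1) + (0)·(0)) / 4 = 14/4 = 3.5
  S[X_1,X_2] = ((2)·(0) + (-3)·(0) + (0)·(0) + (1)·(-1) + (0)·(1)) / 4 = -1/4 = -0.25
  S[X_2,X_2] = ((0)·(0) + (0)·(0) + (0)·(0) + (-1)·(-1) + (1)·(1)) / 4 = 2/4 = 0.5
  S = [[3.5, -0.25],
 [-0.25, 0.5]].

Step 3 — invert S. det(S) = 3.5·0.5 - (-0.25)² = 1.6875.
  S^{-1} = (1/det) · [[d, -b], [-b, a]] = [[0.2963, 0.1481],
 [0.1481, 2.0741]].

Step 4 — quadratic form (x̄ - mu_0)^T · S^{-1} · (x̄ - mu_0):
  S^{-1} · (x̄ - mu_0) = (1.4815, 0.7407),
  (x̄ - mu_0)^T · [...] = (5)·(1.4815) + (0)·(0.7407) = 7.4074.

Step 5 — scale by n: T² = 5 · 7.4074 = 37.037.

T² ≈ 37.037


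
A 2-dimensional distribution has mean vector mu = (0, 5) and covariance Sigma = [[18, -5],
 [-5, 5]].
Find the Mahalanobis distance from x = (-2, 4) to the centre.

Step 1 — centre the observation: (x - mu) = (-2, -1).

Step 2 — invert Sigma. det(Sigma) = 18·5 - (-5)² = 65.
  Sigma^{-1} = (1/det) · [[d, -b], [-b, a]] = [[0.0769, 0.0769],
 [0.0769, 0.2769]].

Step 3 — form the quadratic (x - mu)^T · Sigma^{-1} · (x - mu):
  Sigma^{-1} · (x - mu) = (-0.2308, -0.4308).
  (x - mu)^T · [Sigma^{-1} · (x - mu)] = (-2)·(-0.2308) + (-1)·(-0.4308) = 0.8923.

Step 4 — take square root: d = √(0.8923) ≈ 0.9446.

d(x, mu) = √(0.8923) ≈ 0.9446


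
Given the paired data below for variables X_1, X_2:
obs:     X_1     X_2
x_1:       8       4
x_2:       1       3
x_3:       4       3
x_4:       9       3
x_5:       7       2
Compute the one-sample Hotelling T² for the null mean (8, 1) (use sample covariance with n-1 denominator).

Step 1 — sample mean vector:
  mean(X_1) = (8 + 1 + 4 + 9 + 7) / 5 = 29/5 = 5.8
  mean(X_2) = (4 + 3 + 3 + 3 + 2) / 5 = 15/5 = 3
  x̄ = (5.8, 3),  deviation x̄ - mu_0 = (5.8, 3) - (8, 1) = (-2.2, 2).

Step 2 — sample covariance matrix, S[i,j] = (1/(n-1)) · Σ_k (x_{k,i} - mean_i) · (x_{k,j} - mean_j), divisor n-1 = 4:
  S[X_1,X_1] = ((2.2)·(2.2) + (-4.8)·(-4.8) + (-1.8)·(-1.8) + (3.2)·(3.2) + (1.2)·(1.2)) / 4 = 42.8/4 = 10.7
  S[X_1,X_2] = ((2.2)·(1) + (-4.8)·(0) + (-1.8)·(0) + (3.2)·(0) + (1.2)·(-1)) / 4 = 1/4 = 0.25
  S[X_2,X_2] = ((1)·(1) + (0)·(0) + (0)·(0) + (0)·(0) + (-1)·(-1)) / 4 = 2/4 = 0.5
  S = [[10.7, 0.25],
 [0.25, 0.5]].

Step 3 — invert S. det(S) = 10.7·0.5 - (0.25)² = 5.2875.
  S^{-1} = (1/det) · [[d, -b], [-b, a]] = [[0.0946, -0.0473],
 [-0.0473, 2.0236]].

Step 4 — quadratic form (x̄ - mu_0)^T · S^{-1} · (x̄ - mu_0):
  S^{-1} · (x̄ - mu_0) = (-0.3026, 4.1513),
  (x̄ - mu_0)^T · [...] = (-2.2)·(-0.3026) + (2)·(4.1513) = 8.9683.

Step 5 — scale by n: T² = 5 · 8.9683 = 44.8416.

T² ≈ 44.8416


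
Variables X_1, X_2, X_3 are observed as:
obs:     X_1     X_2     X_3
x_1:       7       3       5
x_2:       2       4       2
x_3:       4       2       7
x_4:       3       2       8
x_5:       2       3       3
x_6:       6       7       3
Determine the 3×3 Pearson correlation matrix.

Step 1 — column means:
  mean(X_1) = (7 + 2 + 4 + 3 + 2 + 6) / 6 = 24/6 = 4
  mean(X_2) = (3 + 4 + 2 + 2 + 3 + 7) / 6 = 21/6 = 3.5
  mean(X_3) = (5 + 2 + 7 + 8 + 3 + 3) / 6 = 28/6 = 4.6667

Step 2 — sample variances and covariances s[i,j] = (1/(n-1)) · Σ_k (x_{k,i} - mean_i) · (x_{k,j} - mean_j), with n-1 = 5:
  s[X_1,X_1] = ((3)·(3) + (-2)·(-2) + (0)·(0) + (-1)·(-1) + (-2)·(-2) + (2)·(2)) / 5 = 22/5 = 4.4
  s[X_1,X_2] = ((3)·(-0.5) + (-2)·(0.5) + (0)·(-1.5) + (-1)·(-1.5) + (-2)·(-0.5) + (2)·(3.5)) / 5 = 7/5 = 1.4
  s[X_1,X_3] = ((3)·(0.3333) + (-2)·(-2.6667) + (0)·(2.3333) + (-1)·(3.3333) + (-2)·(-1.6667) + (2)·(-1.6667)) / 5 = 3/5 = 0.6
  s[X_2,X_2] = ((-0.5)·(-0.5) + (0.5)·(0.5) + (-1.5)·(-1.5) + (-1.5)·(-1.5) + (-0.5)·(-0.5) + (3.5)·(3.5)) / 5 = 17.5/5 = 3.5
  s[X_2,X_3] = ((-0.5)·(0.3333) + (0.5)·(-2.6667) + (-1.5)·(2.3333) + (-1.5)·(3.3333) + (-0.5)·(-1.6667) + (3.5)·(-1.6667)) / 5 = -15/5 = -3
  s[X_3,X_3] = ((0.3333)·(0.3333) + (-2.6667)·(-2.6667) + (2.3333)·(2.3333) + (3.3333)·(3.3333) + (-1.6667)·(-1.6667) + (-1.6667)·(-1.6667)) / 5 = 29.3333/5 = 5.8667
  Sample standard deviations s_i = √(s[i,i]):
  s(X_1) = √(4.4) = 2.0976
  s(X_2) = √(3.5) = 1.8708
  s(X_3) = √(5.8667) = 2.4221

Step 3 — r_{ij} = s_{ij} / (s_i · s_j):
  r[X_1,X_1] = 1 (diagonal).
  r[X_1,X_2] = 1.4 / (2.0976 · 1.8708) = 1.4 / 3.9243 = 0.3568
  r[X_1,X_3] = 0.6 / (2.0976 · 2.4221) = 0.6 / 5.0807 = 0.1181
  r[X_2,X_2] = 1 (diagonal).
  r[X_2,X_3] = -3 / (1.8708 · 2.4221) = -3 / 4.5314 = -0.6621
  r[X_3,X_3] = 1 (diagonal).

R is symmetric with unit diagonal. Assembling:

R = [[1, 0.3568, 0.1181],
 [0.3568, 1, -0.6621],
 [0.1181, -0.6621, 1]]


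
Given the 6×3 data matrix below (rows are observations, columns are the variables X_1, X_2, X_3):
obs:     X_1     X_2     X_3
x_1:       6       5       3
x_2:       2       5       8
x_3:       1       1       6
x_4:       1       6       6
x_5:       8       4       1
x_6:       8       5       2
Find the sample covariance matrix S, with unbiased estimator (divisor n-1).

Step 1 — column means:
  mean(X_1) = (6 + 2 + 1 + 1 + 8 + 8) / 6 = 26/6 = 4.3333
  mean(X_2) = (5 + 5 + 1 + 6 + 4 + 5) / 6 = 26/6 = 4.3333
  mean(X_3) = (3 + 8 + 6 + 6 + 1 + 2) / 6 = 26/6 = 4.3333

Step 2 — sample covariance S[i,j] = (1/(n-1)) · Σ_k (x_{k,i} - mean_i) · (x_{k,j} - mean_j), with n-1 = 5.
  S[X_1,X_1] = ((1.6667)·(1.6667) + (-2.3333)·(-2.3333) + (-3.3333)·(-3.3333) + (-3.3333)·(-3.3333) + (3.6667)·(3.6667) + (3.6667)·(3.6667)) / 5 = 57.3333/5 = 11.4667
  S[X_1,X_2] = ((1.6667)·(0.6667) + (-2.3333)·(0.6667) + (-3.3333)·(-3.3333) + (-3.3333)·(1.6667) + (3.6667)·(-0.3333) + (3.6667)·(0.6667)) / 5 = 6.3333/5 = 1.2667
  S[X_1,X_3] = ((1.6667)·(-1.3333) + (-2.3333)·(3.6667) + (-3.3333)·(1.6667) + (-3.3333)·(1.6667) + (3.6667)·(-3.3333) + (3.6667)·(-2.3333)) / 5 = -42.6667/5 = -8.5333
  S[X_2,X_2] = ((0.6667)·(0.6667) + (0.6667)·(0.6667) + (-3.3333)·(-3.3333) + (1.6667)·(1.6667) + (-0.3333)·(-0.3333) + (0.6667)·(0.6667)) / 5 = 15.3333/5 = 3.0667
  S[X_2,X_3] = ((0.6667)·(-1.3333) + (0.6667)·(3.6667) + (-3.3333)·(1.6667) + (1.6667)·(1.6667) + (-0.3333)·(-3.3333) + (0.6667)·(-2.3333)) / 5 = -1.6667/5 = -0.3333
  S[X_3,X_3] = ((-1.3333)·(-1.3333) + (3.6667)·(3.6667) + (1.6667)·(1.6667) + (1.6667)·(1.6667) + (-3.3333)·(-3.3333) + (-2.3333)·(-2.3333)) / 5 = 37.3333/5 = 7.4667

S is symmetric (S[j,i] = S[i,j]). Assembling:

S = [[11.4667, 1.2667, -8.5333],
 [1.2667, 3.0667, -0.3333],
 [-8.5333, -0.3333, 7.4667]]


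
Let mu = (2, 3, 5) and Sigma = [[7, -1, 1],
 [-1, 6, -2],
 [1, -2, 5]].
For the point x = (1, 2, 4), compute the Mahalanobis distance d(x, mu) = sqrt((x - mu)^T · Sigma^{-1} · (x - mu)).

Step 1 — centre the observation: (x - mu) = (-1, -1, -1).

Step 2 — invert Sigma (cofactor / det for 3×3, or solve directly):
  Sigma^{-1} = [[0.1486, 0.0171, -0.0229],
 [0.0171, 0.1943, 0.0743],
 [-0.0229, 0.0743, 0.2343]].

Step 3 — form the quadratic (x - mu)^T · Sigma^{-1} · (x - mu):
  Sigma^{-1} · (x - mu) = (-0.1429, -0.2857, -0.2857).
  (x - mu)^T · [Sigma^{-1} · (x - mu)] = (-1)·(-0.1429) + (-1)·(-0.2857) + (-1)·(-0.2857) = 0.7143.

Step 4 — take square root: d = √(0.7143) ≈ 0.8452.

d(x, mu) = √(0.7143) ≈ 0.8452


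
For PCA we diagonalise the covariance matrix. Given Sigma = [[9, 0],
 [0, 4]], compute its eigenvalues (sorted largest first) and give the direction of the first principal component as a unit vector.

Step 1 — characteristic polynomial of 2×2 Sigma:
  det(Sigma - λI) = λ² - trace · λ + det = 0.
  trace = 9 + 4 = 13, det = 9·4 - (0)² = 36.
Step 2 — discriminant:
  Δ = trace² - 4·det = 169 - 144 = 25.
Step 3 — eigenvalues:
  λ = (trace ± √Δ)/2 = (13 ± 5)/2,
  λ_1 = 9,  λ_2 = 4.

Step 4 — unit eigenvector for λ_1: Sigma is diagonal, so its eigenvectors are the coordinate axes. λ_1 = 9 is the diagonal entry on the first coordinate axis, hence
  v_1 = (1, 0) (||v_1|| = 1).

λ_1 = 9,  λ_2 = 4;  v_1 ≈ (1, 0)


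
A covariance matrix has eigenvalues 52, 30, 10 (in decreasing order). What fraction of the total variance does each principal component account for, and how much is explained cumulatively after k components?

Step 1 — total variance = trace(Sigma) = Σ λ_i = 52 + 30 + 10 = 92.

Step 2 — fraction explained by component i = λ_i / Σ λ:
  PC1: 52/92 = 0.5652
  PC2: 30/92 = 0.3261
  PC3: 10/92 = 0.1087

Step 3 — cumulative fraction after k components = (λ_1 + ... + λ_k) / Σ λ:
  k = 1: 52/92 = 0.5652
  k = 2: (52 + 30)/92 = 82/92 = 0.8913
  k = 3: (52 + 30 + 10)/92 = 92/92 = 1

Summary (fraction, with percent):

explained: PC1 0.5652 (56.52%), PC2 0.3261 (32.61%), PC3 0.1087 (10.87%);  cumulative: 0.5652, 0.8913, 1


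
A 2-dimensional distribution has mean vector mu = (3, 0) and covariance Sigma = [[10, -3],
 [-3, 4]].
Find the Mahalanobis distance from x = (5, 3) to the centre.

Step 1 — centre the observation: (x - mu) = (2, 3).

Step 2 — invert Sigma. det(Sigma) = 10·4 - (-3)² = 31.
  Sigma^{-1} = (1/det) · [[d, -b], [-b, a]] = [[0.129, 0.0968],
 [0.0968, 0.3226]].

Step 3 — form the quadratic (x - mu)^T · Sigma^{-1} · (x - mu):
  Sigma^{-1} · (x - mu) = (0.5484, 1.1613).
  (x - mu)^T · [Sigma^{-1} · (x - mu)] = (2)·(0.5484) + (3)·(1.1613) = 4.5806.

Step 4 — take square root: d = √(4.5806) ≈ 2.1402.

d(x, mu) = √(4.5806) ≈ 2.1402


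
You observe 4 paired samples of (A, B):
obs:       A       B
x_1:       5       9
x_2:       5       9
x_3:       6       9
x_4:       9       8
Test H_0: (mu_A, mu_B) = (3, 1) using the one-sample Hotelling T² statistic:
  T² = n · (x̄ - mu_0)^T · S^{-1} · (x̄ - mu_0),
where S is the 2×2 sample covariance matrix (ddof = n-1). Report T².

Step 1 — sample mean vector:
  mean(A) = (5 + 5 + 6 + 9) / 4 = 25/4 = 6.25
  mean(B) = (9 + 9 + 9 + 8) / 4 = 35/4 = 8.75
  x̄ = (6.25, 8.75),  deviation x̄ - mu_0 = (6.25, 8.75) - (3, 1) = (3.25, 7.75).

Step 2 — sample covariance matrix, S[i,j] = (1/(n-1)) · Σ_k (x_{k,i} - mean_i) · (x_{k,j} - mean_j), divisor n-1 = 3:
  S[A,A] = ((-1.25)·(-1.25) + (-1.25)·(-1.25) + (-0.25)·(-0.25) + (2.75)·(2.75)) / 3 = 10.75/3 = 3.5833
  S[A,B] = ((-1.25)·(0.25) + (-1.25)·(0.25) + (-0.25)·(0.25) + (2.75)·(-0.75)) / 3 = -2.75/3 = -0.9167
  S[B,B] = ((0.25)·(0.25) + (0.25)·(0.25) + (0.25)·(0.25) + (-0.75)·(-0.75)) / 3 = 0.75/3 = 0.25
  S = [[3.5833, -0.9167],
 [-0.9167, 0.25]].

Step 3 — invert S. det(S) = 3.5833·0.25 - (-0.9167)² = 0.0556.
  S^{-1} = (1/det) · [[d, -b], [-b, a]] = [[4.5, 16.5],
 [16.5, 64.5]].

Step 4 — quadratic form (x̄ - mu_0)^T · S^{-1} · (x̄ - mu_0):
  S^{-1} · (x̄ - mu_0) = (142.5, 553.5),
  (x̄ - mu_0)^T · [...] = (3.25)·(142.5) + (7.75)·(553.5) = 4752.75.

Step 5 — scale by n: T² = 4 · 4752.75 = 19011.

T² ≈ 19011


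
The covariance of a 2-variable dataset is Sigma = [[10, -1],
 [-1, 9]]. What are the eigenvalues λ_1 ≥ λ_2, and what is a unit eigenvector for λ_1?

Step 1 — characteristic polynomial of 2×2 Sigma:
  det(Sigma - λI) = λ² - trace · λ + det = 0.
  trace = 10 + 9 = 19, det = 10·9 - (-1)² = 89.
Step 2 — discriminant:
  Δ = trace² - 4·det = 361 - 356 = 5.
Step 3 — eigenvalues:
  λ = (trace ± √Δ)/2 = (19 ± 2.2361)/2,
  λ_1 = 10.618,  λ_2 = 8.382.

Step 4 — unit eigenvector for λ_1: solve (Sigma - λ_1 I)v = 0. First row:
  (10 - 10.618)·v_x + (-1)·v_y = 0, i.e. (-0.618)·v_x + (-1)·v_y = 0,
  so v ∝ (b, λ_1 - a) = (-1, 0.618); multiply by -1 so the first entry is positive: u = (1, -0.618).
  ||u|| = √((1)² + (-0.618)²) = √(1.382) ≈ 1.1756,
  v_1 = u/||u|| ≈ (0.8507, -0.5257) (||v_1|| = 1).

λ_1 = 10.618,  λ_2 = 8.382;  v_1 ≈ (0.8507, -0.5257)


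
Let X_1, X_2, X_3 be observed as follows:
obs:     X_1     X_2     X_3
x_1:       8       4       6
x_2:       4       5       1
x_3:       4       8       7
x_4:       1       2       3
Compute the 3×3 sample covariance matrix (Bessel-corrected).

Step 1 — column means:
  mean(X_1) = (8 + 4 + 4 + 1) / 4 = 17/4 = 4.25
  mean(X_2) = (4 + 5 + 8 + 2) / 4 = 19/4 = 4.75
  mean(X_3) = (6 + 1 + 7 + 3) / 4 = 17/4 = 4.25

Step 2 — sample covariance S[i,j] = (1/(n-1)) · Σ_k (x_{k,i} - mean_i) · (x_{k,j} - mean_j), with n-1 = 3.
  S[X_1,X_1] = ((3.75)·(3.75) + (-0.25)·(-0.25) + (-0.25)·(-0.25) + (-3.25)·(-3.25)) / 3 = 24.75/3 = 8.25
  S[X_1,X_2] = ((3.75)·(-0.75) + (-0.25)·(0.25) + (-0.25)·(3.25) + (-3.25)·(-2.75)) / 3 = 5.25/3 = 1.75
  S[X_1,X_3] = ((3.75)·(1.75) + (-0.25)·(-3.25) + (-0.25)·(2.75) + (-3.25)·(-1.25)) / 3 = 10.75/3 = 3.5833
  S[X_2,X_2] = ((-0.75)·(-0.75) + (0.25)·(0.25) + (3.25)·(3.25) + (-2.75)·(-2.75)) / 3 = 18.75/3 = 6.25
  S[X_2,X_3] = ((-0.75)·(1.75) + (0.25)·(-3.25) + (3.25)·(2.75) + (-2.75)·(-1.25)) / 3 = 10.25/3 = 3.4167
  S[X_3,X_3] = ((1.75)·(1.75) + (-3.25)·(-3.25) + (2.75)·(2.75) + (-1.25)·(-1.25)) / 3 = 22.75/3 = 7.5833

S is symmetric (S[j,i] = S[i,j]). Assembling:

S = [[8.25, 1.75, 3.5833],
 [1.75, 6.25, 3.4167],
 [3.5833, 3.4167, 7.5833]]


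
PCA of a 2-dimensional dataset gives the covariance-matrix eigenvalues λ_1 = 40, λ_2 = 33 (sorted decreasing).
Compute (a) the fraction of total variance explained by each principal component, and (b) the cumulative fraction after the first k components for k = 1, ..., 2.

Step 1 — total variance = trace(Sigma) = Σ λ_i = 40 + 33 = 73.

Step 2 — fraction explained by component i = λ_i / Σ λ:
  PC1: 40/73 = 0.5479
  PC2: 33/73 = 0.4521

Step 3 — cumulative fraction after k components = (λ_1 + ... + λ_k) / Σ λ:
  k = 1: 40/73 = 0.5479
  k = 2: (40 + 33)/73 = 73/73 = 1

Summary (fraction, with percent):

explained: PC1 0.5479 (54.79%), PC2 0.4521 (45.21%);  cumulative: 0.5479, 1


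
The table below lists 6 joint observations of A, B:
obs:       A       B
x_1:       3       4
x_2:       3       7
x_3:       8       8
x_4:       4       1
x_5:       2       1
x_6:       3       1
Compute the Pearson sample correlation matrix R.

Step 1 — column means:
  mean(A) = (3 + 3 + 8 + 4 + 2 + 3) / 6 = 23/6 = 3.8333
  mean(B) = (4 + 7 + 8 + 1 + 1 + 1) / 6 = 22/6 = 3.6667

Step 2 — sample variances and covariances s[i,j] = (1/(n-1)) · Σ_k (x_{k,i} - mean_i) · (x_{k,j} - mean_j), with n-1 = 5:
  s[A,A] = ((-0.8333)·(-0.8333) + (-0.8333)·(-0.8333) + (4.1667)·(4.1667) + (0.1667)·(0.1667) + (-1.8333)·(-1.8333) + (-0.8333)·(-0.8333)) / 5 = 22.8333/5 = 4.5667
  s[A,B] = ((-0.8333)·(0.3333) + (-0.8333)·(3.3333) + (4.1667)·(4.3333) + (0.1667)·(-2.6667) + (-1.8333)·(-2.6667) + (-0.8333)·(-2.6667)) / 5 = 21.6667/5 = 4.3333
  s[B,B] = ((0.3333)·(0.3333) + (3.3333)·(3.3333) + (4.3333)·(4.3333) + (-2.6667)·(-2.6667) + (-2.6667)·(-2.6667) + (-2.6667)·(-2.6667)) / 5 = 51.3333/5 = 10.2667
  Sample standard deviations s_i = √(s[i,i]):
  s(A) = √(4.5667) = 2.137
  s(B) = √(10.2667) = 3.2042

Step 3 — r_{ij} = s_{ij} / (s_i · s_j):
  r[A,A] = 1 (diagonal).
  r[A,B] = 4.3333 / (2.137 · 3.2042) = 4.3333 / 6.8472 = 0.6329
  r[B,B] = 1 (diagonal).

R is symmetric with unit diagonal. Assembling:

R = [[1, 0.6329],
 [0.6329, 1]]


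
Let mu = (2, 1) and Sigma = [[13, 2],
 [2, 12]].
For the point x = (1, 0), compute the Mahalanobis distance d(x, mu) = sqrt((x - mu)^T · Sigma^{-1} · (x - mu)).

Step 1 — centre the observation: (x - mu) = (-1, -1).

Step 2 — invert Sigma. det(Sigma) = 13·12 - (2)² = 152.
  Sigma^{-1} = (1/det) · [[d, -b], [-b, a]] = [[0.0789, -0.0132],
 [-0.0132, 0.0855]].

Step 3 — form the quadratic (x - mu)^T · Sigma^{-1} · (x - mu):
  Sigma^{-1} · (x - mu) = (-0.0658, -0.0724).
  (x - mu)^T · [Sigma^{-1} · (x - mu)] = (-1)·(-0.0658) + (-1)·(-0.0724) = 0.1382.

Step 4 — take square root: d = √(0.1382) ≈ 0.3717.

d(x, mu) = √(0.1382) ≈ 0.3717


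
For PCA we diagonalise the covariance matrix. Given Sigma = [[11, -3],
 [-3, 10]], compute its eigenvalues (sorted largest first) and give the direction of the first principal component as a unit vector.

Step 1 — characteristic polynomial of 2×2 Sigma:
  det(Sigma - λI) = λ² - trace · λ + det = 0.
  trace = 11 + 10 = 21, det = 11·10 - (-3)² = 101.
Step 2 — discriminant:
  Δ = trace² - 4·det = 441 - 404 = 37.
Step 3 — eigenvalues:
  λ = (trace ± √Δ)/2 = (21 ± 6.0828)/2,
  λ_1 = 13.5414,  λ_2 = 7.4586.

Step 4 — unit eigenvector for λ_1: solve (Sigma - λ_1 I)v = 0. First row:
  (11 - 13.5414)·v_x + (-3)·v_y = 0, i.e. (-2.5414)·v_x + (-3)·v_y = 0,
  so v ∝ (b, λ_1 - a) = (-3, 2.5414); multiply by -1 so the first entry is positive: u = (3, -2.5414).
  ||u|| = √((3)² + (-2.5414)²) = √(15.4586) ≈ 3.9317,
  v_1 = u/||u|| ≈ (0.763, -0.6464) (||v_1|| = 1).

λ_1 = 13.5414,  λ_2 = 7.4586;  v_1 ≈ (0.763, -0.6464)


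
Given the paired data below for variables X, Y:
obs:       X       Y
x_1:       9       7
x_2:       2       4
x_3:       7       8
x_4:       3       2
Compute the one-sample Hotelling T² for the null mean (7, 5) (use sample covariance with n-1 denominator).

Step 1 — sample mean vector:
  mean(X) = (9 + 2 + 7 + 3) / 4 = 21/4 = 5.25
  mean(Y) = (7 + 4 + 8 + 2) / 4 = 21/4 = 5.25
  x̄ = (5.25, 5.25),  deviation x̄ - mu_0 = (5.25, 5.25) - (7, 5) = (-1.75, 0.25).

Step 2 — sample covariance matrix, S[i,j] = (1/(n-1)) · Σ_k (x_{k,i} - mean_i) · (x_{k,j} - mean_j), divisor n-1 = 3:
  S[X,X] = ((3.75)·(3.75) + (-3.25)·(-3.25) + (1.75)·(1.75) + (-2.25)·(-2.25)) / 3 = 32.75/3 = 10.9167
  S[X,Y] = ((3.75)·(1.75) + (-3.25)·(-1.25) + (1.75)·(2.75) + (-2.25)·(-3.25)) / 3 = 22.75/3 = 7.5833
  S[Y,Y] = ((1.75)·(1.75) + (-1.25)·(-1.25) + (2.75)·(2.75) + (-3.25)·(-3.25)) / 3 = 22.75/3 = 7.5833
  S = [[10.9167, 7.5833],
 [7.5833, 7.5833]].

Step 3 — invert S. det(S) = 10.9167·7.5833 - (7.5833)² = 25.2778.
  S^{-1} = (1/det) · [[d, -b], [-b, a]] = [[0.3, -0.3],
 [-0.3, 0.4319]].

Step 4 — quadratic form (x̄ - mu_0)^T · S^{-1} · (x̄ - mu_0):
  S^{-1} · (x̄ - mu_0) = (-0.6, 0.633),
  (x̄ - mu_0)^T · [...] = (-1.75)·(-0.6) + (0.25)·(0.633) = 1.2082.

Step 5 — scale by n: T² = 4 · 1.2082 = 4.833.

T² ≈ 4.833


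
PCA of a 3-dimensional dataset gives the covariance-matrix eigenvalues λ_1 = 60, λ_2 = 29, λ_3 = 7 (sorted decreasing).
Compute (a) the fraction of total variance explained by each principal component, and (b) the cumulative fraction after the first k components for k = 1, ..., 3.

Step 1 — total variance = trace(Sigma) = Σ λ_i = 60 + 29 + 7 = 96.

Step 2 — fraction explained by component i = λ_i / Σ λ:
  PC1: 60/96 = 0.625
  PC2: 29/96 = 0.3021
  PC3: 7/96 = 0.0729

Step 3 — cumulative fraction after k components = (λ_1 + ... + λ_k) / Σ λ:
  k = 1: 60/96 = 0.625
  k = 2: (60 + 29)/96 = 89/96 = 0.9271
  k = 3: (60 + 29 + 7)/96 = 96/96 = 1

Summary (fraction, with percent):

explained: PC1 0.625 (62.5%), PC2 0.3021 (30.21%), PC3 0.0729 (7.29%);  cumulative: 0.625, 0.9271, 1


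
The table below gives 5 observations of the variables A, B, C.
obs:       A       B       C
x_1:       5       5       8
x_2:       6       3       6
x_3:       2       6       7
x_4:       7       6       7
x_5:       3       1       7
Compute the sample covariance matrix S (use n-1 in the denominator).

Step 1 — column means:
  mean(A) = (5 + 6 + 2 + 7 + 3) / 5 = 23/5 = 4.6
  mean(B) = (5 + 3 + 6 + 6 + 1) / 5 = 21/5 = 4.2
  mean(C) = (8 + 6 + 7 + 7 + 7) / 5 = 35/5 = 7

Step 2 — sample covariance S[i,j] = (1/(n-1)) · Σ_k (x_{k,i} - mean_i) · (x_{k,j} - mean_j), with n-1 = 4.
  S[A,A] = ((0.4)·(0.4) + (1.4)·(1.4) + (-2.6)·(-2.6) + (2.4)·(2.4) + (-1.6)·(-1.6)) / 4 = 17.2/4 = 4.3
  S[A,B] = ((0.4)·(0.8) + (1.4)·(-1.2) + (-2.6)·(1.8) + (2.4)·(1.8) + (-1.6)·(-3.2)) / 4 = 3.4/4 = 0.85
  S[A,C] = ((0.4)·(1) + (1.4)·(-1) + (-2.6)·(0) + (2.4)·(0) + (-1.6)·(0)) / 4 = -1/4 = -0.25
  S[B,B] = ((0.8)·(0.8) + (-1.2)·(-1.2) + (1.8)·(1.8) + (1.8)·(1.8) + (-3.2)·(-3.2)) / 4 = 18.8/4 = 4.7
  S[B,C] = ((0.8)·(1) + (-1.2)·(-1) + (1.8)·(0) + (1.8)·(0) + (-3.2)·(0)) / 4 = 2/4 = 0.5
  S[C,C] = ((1)·(1) + (-1)·(-1) + (0)·(0) + (0)·(0) + (0)·(0)) / 4 = 2/4 = 0.5

S is symmetric (S[j,i] = S[i,j]). Assembling:

S = [[4.3, 0.85, -0.25],
 [0.85, 4.7, 0.5],
 [-0.25, 0.5, 0.5]]


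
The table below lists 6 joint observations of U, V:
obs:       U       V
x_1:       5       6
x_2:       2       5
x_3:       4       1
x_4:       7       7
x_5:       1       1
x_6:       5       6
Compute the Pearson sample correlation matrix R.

Step 1 — column means:
  mean(U) = (5 + 2 + 4 + 7 + 1 + 5) / 6 = 24/6 = 4
  mean(V) = (6 + 5 + 1 + 7 + 1 + 6) / 6 = 26/6 = 4.3333

Step 2 — sample variances and covariances s[i,j] = (1/(n-1)) · Σ_k (x_{k,i} - mean_i) · (x_{k,j} - mean_j), with n-1 = 5:
  s[U,U] = ((1)·(1) + (-2)·(-2) + (0)·(0) + (3)·(3) + (-3)·(-3) + (1)·(1)) / 5 = 24/5 = 4.8
  s[U,V] = ((1)·(1.6667) + (-2)·(0.6667) + (0)·(-3.3333) + (3)·(2.6667) + (-3)·(-3.3333) + (1)·(1.6667)) / 5 = 20/5 = 4
  s[V,V] = ((1.6667)·(1.6667) + (0.6667)·(0.6667) + (-3.3333)·(-3.3333) + (2.6667)·(2.6667) + (-3.3333)·(-3.3333) + (1.6667)·(1.6667)) / 5 = 35.3333/5 = 7.0667
  Sample standard deviations s_i = √(s[i,i]):
  s(U) = √(4.8) = 2.1909
  s(V) = √(7.0667) = 2.6583

Step 3 — r_{ij} = s_{ij} / (s_i · s_j):
  r[U,U] = 1 (diagonal).
  r[U,V] = 4 / (2.1909 · 2.6583) = 4 / 5.8241 = 0.6868
  r[V,V] = 1 (diagonal).

R is symmetric with unit diagonal. Assembling:

R = [[1, 0.6868],
 [0.6868, 1]]


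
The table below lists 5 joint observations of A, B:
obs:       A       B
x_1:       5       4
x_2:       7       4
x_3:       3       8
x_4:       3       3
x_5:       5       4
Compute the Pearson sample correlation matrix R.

Step 1 — column means:
  mean(A) = (5 + 7 + 3 + 3 + 5) / 5 = 23/5 = 4.6
  mean(B) = (4 + 4 + 8 + 3 + 4) / 5 = 23/5 = 4.6

Step 2 — sample variances and covariances s[i,j] = (1/(n-1)) · Σ_k (x_{k,i} - mean_i) · (x_{k,j} - mean_j), with n-1 = 4:
  s[A,A] = ((0.4)·(0.4) + (2.4)·(2.4) + (-1.6)·(-1.6) + (-1.6)·(-1.6) + (0.4)·(0.4)) / 4 = 11.2/4 = 2.8
  s[A,B] = ((0.4)·(-0.6) + (2.4)·(-0.6) + (-1.6)·(3.4) + (-1.6)·(-1.6) + (0.4)·(-0.6)) / 4 = -4.8/4 = -1.2
  s[B,B] = ((-0.6)·(-0.6) + (-0.6)·(-0.6) + (3.4)·(3.4) + (-1.6)·(-1.6) + (-0.6)·(-0.6)) / 4 = 15.2/4 = 3.8
  Sample standard deviations s_i = √(s[i,i]):
  s(A) = √(2.8) = 1.6733
  s(B) = √(3.8) = 1.9494

Step 3 — r_{ij} = s_{ij} / (s_i · s_j):
  r[A,A] = 1 (diagonal).
  r[A,B] = -1.2 / (1.6733 · 1.9494) = -1.2 / 3.2619 = -0.3679
  r[B,B] = 1 (diagonal).

R is symmetric with unit diagonal. Assembling:

R = [[1, -0.3679],
 [-0.3679, 1]]


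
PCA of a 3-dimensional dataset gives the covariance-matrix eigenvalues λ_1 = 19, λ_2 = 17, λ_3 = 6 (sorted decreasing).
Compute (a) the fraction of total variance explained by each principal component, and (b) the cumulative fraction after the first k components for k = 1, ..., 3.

Step 1 — total variance = trace(Sigma) = Σ λ_i = 19 + 17 + 6 = 42.

Step 2 — fraction explained by component i = λ_i / Σ λ:
  PC1: 19/42 = 0.4524
  PC2: 17/42 = 0.4048
  PC3: 6/42 = 0.1429

Step 3 — cumulative fraction after k components = (λ_1 + ... + λ_k) / Σ λ:
  k = 1: 19/42 = 0.4524
  k = 2: (19 + 17)/42 = 36/42 = 0.8571
  k = 3: (19 + 17 + 6)/42 = 42/42 = 1

Summary (fraction, with percent):

explained: PC1 0.4524 (45.24%), PC2 0.4048 (40.48%), PC3 0.1429 (14.29%);  cumulative: 0.4524, 0.8571, 1


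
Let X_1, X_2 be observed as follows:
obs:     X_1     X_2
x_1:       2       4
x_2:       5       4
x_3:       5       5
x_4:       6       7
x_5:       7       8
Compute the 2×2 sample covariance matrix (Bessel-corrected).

Step 1 — column means:
  mean(X_1) = (2 + 5 + 5 + 6 + 7) / 5 = 25/5 = 5
  mean(X_2) = (4 + 4 + 5 + 7 + 8) / 5 = 28/5 = 5.6

Step 2 — sample covariance S[i,j] = (1/(n-1)) · Σ_k (x_{k,i} - mean_i) · (x_{k,j} - mean_j), with n-1 = 4.
  S[X_1,X_1] = ((-3)·(-3) + (0)·(0) + (0)·(0) + (1)·(1) + (2)·(2)) / 4 = 14/4 = 3.5
  S[X_1,X_2] = ((-3)·(-1.6) + (0)·(-1.6) + (0)·(-0.6) + (1)·(1.4) + (2)·(2.4)) / 4 = 11/4 = 2.75
  S[X_2,X_2] = ((-1.6)·(-1.6) + (-1.6)·(-1.6) + (-0.6)·(-0.6) + (1.4)·(1.4) + (2.4)·(2.4)) / 4 = 13.2/4 = 3.3

S is symmetric (S[j,i] = S[i,j]). Assembling:

S = [[3.5, 2.75],
 [2.75, 3.3]]


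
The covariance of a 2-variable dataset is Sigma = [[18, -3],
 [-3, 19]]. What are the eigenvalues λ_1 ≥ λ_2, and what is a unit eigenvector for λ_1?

Step 1 — characteristic polynomial of 2×2 Sigma:
  det(Sigma - λI) = λ² - trace · λ + det = 0.
  trace = 18 + 19 = 37, det = 18·19 - (-3)² = 333.
Step 2 — discriminant:
  Δ = trace² - 4·det = 1369 - 1332 = 37.
Step 3 — eigenvalues:
  λ = (trace ± √Δ)/2 = (37 ± 6.0828)/2,
  λ_1 = 21.5414,  λ_2 = 15.4586.

Step 4 — unit eigenvector for λ_1: solve (Sigma - λ_1 I)v = 0. First row:
  (18 - 21.5414)·v_x + (-3)·v_y = 0, i.e. (-3.5414)·v_x + (-3)·v_y = 0,
  so v ∝ (b, λ_1 - a) = (-3, 3.5414); multiply by -1 so the first entry is positive: u = (3, -3.5414).
  ||u|| = √((3)² + (-3.5414)²) = √(21.5414) ≈ 4.6413,
  v_1 = u/||u|| ≈ (0.6464, -0.763) (||v_1|| = 1).

λ_1 = 21.5414,  λ_2 = 15.4586;  v_1 ≈ (0.6464, -0.763)


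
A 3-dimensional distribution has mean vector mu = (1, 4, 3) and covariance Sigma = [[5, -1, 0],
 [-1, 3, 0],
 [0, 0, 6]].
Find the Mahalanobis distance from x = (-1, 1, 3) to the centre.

Step 1 — centre the observation: (x - mu) = (-2, -3, 0).

Step 2 — invert Sigma (cofactor / det for 3×3, or solve directly):
  Sigma^{-1} = [[0.2143, 0.0714, 0],
 [0.0714, 0.3571, 0],
 [0, 0, 0.1667]].

Step 3 — form the quadratic (x - mu)^T · Sigma^{-1} · (x - mu):
  Sigma^{-1} · (x - mu) = (-0.6429, -1.2143, 0).
  (x - mu)^T · [Sigma^{-1} · (x - mu)] = (-2)·(-0.6429) + (-3)·(-1.2143) + (0)·(0) = 4.9286.

Step 4 — take square root: d = √(4.9286) ≈ 2.22.

d(x, mu) = √(4.9286) ≈ 2.22


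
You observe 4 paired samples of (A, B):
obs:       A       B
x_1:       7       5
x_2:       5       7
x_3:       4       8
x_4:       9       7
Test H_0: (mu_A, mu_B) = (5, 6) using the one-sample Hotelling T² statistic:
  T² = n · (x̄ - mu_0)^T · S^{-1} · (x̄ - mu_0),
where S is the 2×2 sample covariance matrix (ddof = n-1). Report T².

Step 1 — sample mean vector:
  mean(A) = (7 + 5 + 4 + 9) / 4 = 25/4 = 6.25
  mean(B) = (5 + 7 + 8 + 7) / 4 = 27/4 = 6.75
  x̄ = (6.25, 6.75),  deviation x̄ - mu_0 = (6.25, 6.75) - (5, 6) = (1.25, 0.75).

Step 2 — sample covariance matrix, S[i,j] = (1/(n-1)) · Σ_k (x_{k,i} - mean_i) · (x_{k,j} - mean_j), divisor n-1 = 3:
  S[A,A] = ((0.75)·(0.75) + (-1.25)·(-1.25) + (-2.25)·(-2.25) + (2.75)·(2.75)) / 3 = 14.75/3 = 4.9167
  S[A,B] = ((0.75)·(-1.75) + (-1.25)·(0.25) + (-2.25)·(1.25) + (2.75)·(0.25)) / 3 = -3.75/3 = -1.25
  S[B,B] = ((-1.75)·(-1.75) + (0.25)·(0.25) + (1.25)·(1.25) + (0.25)·(0.25)) / 3 = 4.75/3 = 1.5833
  S = [[4.9167, -1.25],
 [-1.25, 1.5833]].

Step 3 — invert S. det(S) = 4.9167·1.5833 - (-1.25)² = 6.2222.
  S^{-1} = (1/det) · [[d, -b], [-b, a]] = [[0.2545, 0.2009],
 [0.2009, 0.7902]].

Step 4 — quadratic form (x̄ - mu_0)^T · S^{-1} · (x̄ - mu_0):
  S^{-1} · (x̄ - mu_0) = (0.4688, 0.8438),
  (x̄ - mu_0)^T · [...] = (1.25)·(0.4688) + (0.75)·(0.8438) = 1.2188.

Step 5 — scale by n: T² = 4 · 1.2188 = 4.875.

T² ≈ 4.875


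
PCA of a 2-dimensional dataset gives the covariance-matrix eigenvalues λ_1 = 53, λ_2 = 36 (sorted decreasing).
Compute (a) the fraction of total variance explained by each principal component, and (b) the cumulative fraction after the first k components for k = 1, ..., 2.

Step 1 — total variance = trace(Sigma) = Σ λ_i = 53 + 36 = 89.

Step 2 — fraction explained by component i = λ_i / Σ λ:
  PC1: 53/89 = 0.5955
  PC2: 36/89 = 0.4045

Step 3 — cumulative fraction after k components = (λ_1 + ... + λ_k) / Σ λ:
  k = 1: 53/89 = 0.5955
  k = 2: (53 + 36)/89 = 89/89 = 1

Summary (fraction, with percent):

explained: PC1 0.5955 (59.55%), PC2 0.4045 (40.45%);  cumulative: 0.5955, 1


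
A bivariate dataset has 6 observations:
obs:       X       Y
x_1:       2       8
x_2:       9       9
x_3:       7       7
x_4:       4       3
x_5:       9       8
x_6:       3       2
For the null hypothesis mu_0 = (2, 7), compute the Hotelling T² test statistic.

Step 1 — sample mean vector:
  mean(X) = (2 + 9 + 7 + 4 + 9 + 3) / 6 = 34/6 = 5.6667
  mean(Y) = (8 + 9 + 7 + 3 + 8 + 2) / 6 = 37/6 = 6.1667
  x̄ = (5.6667, 6.1667),  deviation x̄ - mu_0 = (5.6667, 6.1667) - (2, 7) = (3.6667, -0.8333).

Step 2 — sample covariance matrix, S[i,j] = (1/(n-1)) · Σ_k (x_{k,i} - mean_i) · (x_{k,j} - mean_j), divisor n-1 = 5:
  S[X,X] = ((-3.6667)·(-3.6667) + (3.3333)·(3.3333) + (1.3333)·(1.3333) + (-1.6667)·(-1.6667) + (3.3333)·(3.3333) + (-2.6667)·(-2.6667)) / 5 = 47.3333/5 = 9.4667
  S[X,Y] = ((-3.6667)·(1.8333) + (3.3333)·(2.8333) + (1.3333)·(0.8333) + (-1.6667)·(-3.1667) + (3.3333)·(1.8333) + (-2.6667)·(-4.1667)) / 5 = 26.3333/5 = 5.2667
  S[Y,Y] = ((1.8333)·(1.8333) + (2.8333)·(2.8333) + (0.8333)·(0.8333) + (-3.1667)·(-3.1667) + (1.8333)·(1.8333) + (-4.1667)·(-4.1667)) / 5 = 42.8333/5 = 8.5667
  S = [[9.4667, 5.2667],
 [5.2667, 8.5667]].

Step 3 — invert S. det(S) = 9.4667·8.5667 - (5.2667)² = 53.36.
  S^{-1} = (1/det) · [[d, -b], [-b, a]] = [[0.1605, -0.0987],
 [-0.0987, 0.1774]].

Step 4 — quadratic form (x̄ - mu_0)^T · S^{-1} · (x̄ - mu_0):
  S^{-1} · (x̄ - mu_0) = (0.6709, -0.5097),
  (x̄ - mu_0)^T · [...] = (3.6667)·(0.6709) + (-0.8333)·(-0.5097) = 2.8848.

Step 5 — scale by n: T² = 6 · 2.8848 = 17.3088.

T² ≈ 17.3088
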